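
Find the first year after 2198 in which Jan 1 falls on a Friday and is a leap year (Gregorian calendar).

2208

Jan 1 advances by 2 weekdays after a leap year and by 1 after a common year.
2198: Jan 1 is Monday.
2199: Tuesday
2200: Wednesday
2201: Thursday
2202: Friday
2203: Saturday
2204: Sunday (leap)
2205: Tuesday
2206: Wednesday
2207: Thursday
2208: Friday (leap)
2208 begins on a Friday and is a leap year.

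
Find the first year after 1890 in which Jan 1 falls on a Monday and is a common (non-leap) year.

1894

Jan 1 advances by 2 weekdays after a leap year and by 1 after a common year.
1890: Jan 1 is Wednesday.
1891: Thursday
1892: Friday (leap)
1893: Sunday
1894: Monday
1894 begins on a Monday and is a common year.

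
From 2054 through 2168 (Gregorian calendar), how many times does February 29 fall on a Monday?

Leap years in 2054–2168: 28 of them.
Feb 29 weekday advances by 5 (mod 7) from one leap year to the next four years later (or differs when a century non-leap intervenes).
Leap-day weekdays: 2056:Tue 2060:Sun 2064:Fri 2068:Wed 2072:Mon✓ 2076:Sat 2080:Thu 2084:Tue 2088:Sun 2092:Fri 2096:Wed 2104:Fri 2108:Wed 2112:Mon✓ 2116:Sat 2120:Thu 2124:Tue 2128:Sun 2132:Fri 2136:Wed 2140:Mon✓ 2144:Sat 2148:Thu 2152:Tue 2156:Sun 2160:Fri 2164:Wed 2168:Mon✓
Monday: 2072, 2112, 2140, 2168 → 4.

4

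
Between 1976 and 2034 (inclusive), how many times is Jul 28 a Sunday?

8

Track Jul 28's weekday year by year (advancing +1, or +2 across a Feb 29):
  1976: Wed  1977: Thu (+1)  1978: Fri (+1)  1979: Sat (+1)  1980: Mon (+2)
  1981: Tue (+1)  1982: Wed (+1)  1983: Thu (+1)  1984: Sat (+2)  1985: Sun (+1) ✓
  1986: Mon (+1)  1987: Tue (+1)  1988: Thu (+2)  1989: Fri (+1)  … (31 more years) …
  2021: Wed (+1)  2022: Thu (+1)  2023: Fri (+1)  2024: Sun (+2) ✓  2025: Mon (+1)
  2026: Tue (+1)  2027: Wed (+1)  2028: Fri (+2)  2029: Sat (+1)  2030: Sun (+1) ✓
  2031: Mon (+1)  2032: Wed (+2)  2033: Thu (+1)  2034: Fri (+1)
Sunday years: 1985, 1991, 1996, 2002, 2013, 2019, 2024, 2030 — 8 in total.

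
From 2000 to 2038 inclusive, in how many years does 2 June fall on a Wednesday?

6

Track 2 June's weekday year by year (advancing +1, or +2 across a Feb 29):
  2000: Fri  2001: Sat (+1)  2002: Sun (+1)  2003: Mon (+1)  2004: Wed (+2) ✓
  2005: Thu (+1)  2006: Fri (+1)  2007: Sat (+1)  2008: Mon (+2)  2009: Tue (+1)
  2010: Wed (+1) ✓  2011: Thu (+1)  2012: Sat (+2)  2013: Sun (+1)  … (11 more years) …
  2025: Mon (+1)  2026: Tue (+1)  2027: Wed (+1) ✓  2028: Fri (+2)  2029: Sat (+1)
  2030: Sun (+1)  2031: Mon (+1)  2032: Wed (+2) ✓  2033: Thu (+1)  2034: Fri (+1)
  2035: Sat (+1)  2036: Mon (+2)  2037: Tue (+1)  2038: Wed (+1) ✓
Wednesday years: 2004, 2010, 2021, 2027, 2032, 2038 — 6 in total.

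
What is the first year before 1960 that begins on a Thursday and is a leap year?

1948

Jan 1 advances by 2 weekdays after a leap year and by 1 after a common year.
1960: Jan 1 is Friday (leap).
1959: Thursday
1958: Wednesday
1957: Tuesday
1956: Sunday (leap)
1955: Saturday
1954: Friday
1953: Thursday
1952: Tuesday (leap)
1951: Monday
1950: Sunday
1949: Saturday
1948: Thursday (leap)
1948 begins on a Thursday and is a leap year.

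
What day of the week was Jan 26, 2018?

Friday

January 1, 2018 is a Monday.
January 26 is day 26 of the year, i.e. 25 days after Jan 1.
25 mod 7 = 4, so advance 4 weekdays from Monday: Friday.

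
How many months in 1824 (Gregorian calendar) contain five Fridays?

5

A month of length L has five Fridays iff its first Friday is on day ≤ L−28 (so day 1–3 in a 31-day month, 1–2 in a 30-day month, day 1 in a leap February).
Checking each month of 1824: Jan starts Thu (31d) ✓; Feb starts Sun (29d); Mar starts Mon (31d); Apr starts Thu (30d) ✓; May starts Sat (31d); Jun starts Tue (30d); Jul starts Thu (31d) ✓; Aug starts Sun (31d); Sep starts Wed (30d); Oct starts Fri (31d) ✓; Nov starts Mon (30d); Dec starts Wed (31d) ✓.
Five-Friday months: January, April, July, October, December → 5.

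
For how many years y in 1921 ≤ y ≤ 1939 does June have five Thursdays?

June has 30 days; it has five Thursdays when Thursday falls among the first (month-length − 28) days — i.e. when June 1 is one of Thursday/Wednesday.
June 1 by year: 1921:Wed✓ 1922:Thu✓ 1923:Fri 1924:Sun 1925:Mon 1926:Tue 1927:Wed✓ 1928:Fri 1929:Sat 1930:Sun 1931:Mon 1932:Wed✓ 1933:Thu✓ 1934:Fri 1935:Sat 1936:Mon 1937:Tue 1938:Wed✓ 1939:Thu✓
Years with five Thursdays: 1921, 1922, 1927, 1932, 1933, 1938, 1939 → 7.

7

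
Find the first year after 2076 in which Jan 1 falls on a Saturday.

2078

Jan 1 advances by 2 weekdays after a leap year and by 1 after a common year.
2076: Jan 1 is Wednesday (leap).
2077: Friday
2078: Saturday
2078 begins on a Saturday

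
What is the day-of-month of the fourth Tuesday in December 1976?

December 1, 1976 is a Wednesday, so the first Tuesday is the 7th.
The fourth Tuesday is 7 + 21 = 28.

28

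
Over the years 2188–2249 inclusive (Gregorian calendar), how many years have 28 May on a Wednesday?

Track 28 May's weekday year by year (advancing +1, or +2 across a Feb 29):
  2188: Wed ✓  2189: Thu (+1)  2190: Fri (+1)  2191: Sat (+1)  2192: Mon (+2)
  2193: Tue (+1)  2194: Wed (+1) ✓  2195: Thu (+1)  2196: Sat (+2)  2197: Sun (+1)
  2198: Mon (+1)  2199: Tue (+1)  2200: Wed (+1) ✓  2201: Thu (+1)  … (34 more years) …
  2236: Sat (+2)  2237: Sun (+1)  2238: Mon (+1)  2239: Tue (+1)  2240: Thu (+2)
  2241: Fri (+1)  2242: Sat (+1)  2243: Sun (+1)  2244: Tue (+2)  2245: Wed (+1) ✓
  2246: Thu (+1)  2247: Fri (+1)  2248: Sun (+2)  2249: Mon (+1)
Wednesday years: 2188, 2194, 2200, 2206, 2217, 2223, 2228, 2234, 2245 — 9 in total.

9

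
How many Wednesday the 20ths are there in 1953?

1

Check the 20th of each month of 1953: Jan 20: Tue, Feb 20: Fri, Mar 20: Fri, Apr 20: Mon, May 20: Wed, Jun 20: Sat, Jul 20: Mon, Aug 20: Thu, Sep 20: Sun, Oct 20: Tue, Nov 20: Fri, Dec 20: Sun.
Wednesday occurs in May — 1 month.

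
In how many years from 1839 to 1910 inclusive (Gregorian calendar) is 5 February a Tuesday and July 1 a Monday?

Check each year's weekday for 5 February and July 1:
  1839: Tue/Mon ✓  1840: Wed/Wed  1841: Fri/Thu  1842: Sat/Fri  1843: Sun/Sat  1844: Mon/Mon  1845: Wed/Tue  1846: Thu/Wed  1847: Fri/Thu  1848: Sat/Sat  1849: Mon/Sun  1850: Tue/Mon ✓  1851: Wed/Tue  1852: Thu/Thu  …(44 more)…  1897: Fri/Thu  1898: Sat/Fri  1899: Sun/Sat  1900: Mon/Sun  1901: Tue/Mon ✓  1902: Wed/Tue  1903: Thu/Wed  1904: Fri/Fri  1905: Sun/Sat  1906: Mon/Sun  1907: Tue/Mon ✓  1908: Wed/Wed  1909: Fri/Thu  1910: Sat/Fri
Both conditions hold in: 1839, 1850, 1861, 1867, 1878, 1889, 1895, 1901, 1907 — 9.

9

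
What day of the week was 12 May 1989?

Friday

January 1, 1989 is a Sunday.
May 12 is day 132 of the year, i.e. 131 days after Jan 1.
131 mod 7 = 5, so advance 5 weekdays from Sunday: Friday.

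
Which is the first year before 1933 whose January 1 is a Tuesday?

1929

Jan 1 advances by 2 weekdays after a leap year and by 1 after a common year.
1933: Jan 1 is Sunday.
1932: Friday (leap)
1931: Thursday
1930: Wednesday
1929: Tuesday
1929 begins on a Tuesday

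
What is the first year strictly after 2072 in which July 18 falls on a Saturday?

From one year to the next, a fixed date's weekday advances by 1, or by 2 when a Feb 29 lies between the two dates.
2072: July 18 is Monday.
2073: Tuesday (+1)
2074: Wednesday (+1)
2075: Thursday (+1)
2076: Saturday (+2)
July 18 falls on a Saturday in 2076.

2076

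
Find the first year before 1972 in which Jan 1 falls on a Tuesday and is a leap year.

Jan 1 advances by 2 weekdays after a leap year and by 1 after a common year.
1972: Jan 1 is Saturday (leap).
1971: Friday
1970: Thursday
1969: Wednesday
1968: Monday (leap)
1967: Sunday
1966: Saturday
1965: Friday
1964: Wednesday (leap)
1963: Tuesday
1962: Monday
1961: Sunday
1960: Friday (leap)
1959: Thursday
1958: Wednesday
1957: Tuesday
1956: Sunday (leap)
1955: Saturday
1954: Friday
1953: Thursday
1952: Tuesday (leap)
1952 begins on a Tuesday and is a leap year.

1952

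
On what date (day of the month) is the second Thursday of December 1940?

December 1, 1940 is a Sunday, so the first Thursday is the 5th.
The second Thursday is 5 + 7 = 12.

12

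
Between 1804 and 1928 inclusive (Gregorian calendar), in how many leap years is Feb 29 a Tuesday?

4

Leap years in 1804–1928: 31 of them.
Feb 29 weekday advances by 5 (mod 7) from one leap year to the next four years later (or differs when a century non-leap intervenes).
Leap-day weekdays: 1804:Wed 1808:Mon 1812:Sat 1816:Thu 1820:Tue✓ 1824:Sun 1828:Fri 1832:Wed 1836:Mon 1840:Sat 1844:Thu 1848:Tue✓ 1852:Sun …(5 more)… 1876:Tue✓ 1880:Sun 1884:Fri 1888:Wed 1892:Mon 1896:Sat 1904:Mon 1908:Sat 1912:Thu 1916:Tue✓ 1920:Sun 1924:Fri 1928:Wed
Tuesday: 1820, 1848, 1876, 1916 → 4.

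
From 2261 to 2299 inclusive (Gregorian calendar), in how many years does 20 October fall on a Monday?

5

Track 20 October's weekday year by year (advancing +1, or +2 across a Feb 29):
  2261: Sun  2262: Mon (+1) ✓  2263: Tue (+1)  2264: Thu (+2)  2265: Fri (+1)
  2266: Sat (+1)  2267: Sun (+1)  2268: Tue (+2)  2269: Wed (+1)  2270: Thu (+1)
  2271: Fri (+1)  2272: Sun (+2)  2273: Mon (+1) ✓  2274: Tue (+1)  … (11 more years) …
  2286: Wed (+1)  2287: Thu (+1)  2288: Sat (+2)  2289: Sun (+1)  2290: Mon (+1) ✓
  2291: Tue (+1)  2292: Thu (+2)  2293: Fri (+1)  2294: Sat (+1)  2295: Sun (+1)
  2296: Tue (+2)  2297: Wed (+1)  2298: Thu (+1)  2299: Fri (+1)
Monday years: 2262, 2273, 2279, 2284, 2290 — 5 in total.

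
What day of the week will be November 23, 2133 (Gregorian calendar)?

Monday

January 1, 2133 is a Thursday.
November 23 is day 327 of the year, i.e. 326 days after Jan 1.
326 mod 7 = 4, so advance 4 weekdays from Thursday: Monday.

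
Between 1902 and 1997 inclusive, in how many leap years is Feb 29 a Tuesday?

Leap years in 1902–1997: 24 of them.
Feb 29 weekday advances by 5 (mod 7) from one leap year to the next four years later (or differs when a century non-leap intervenes).
Leap-day weekdays: 1904:Mon 1908:Sat 1912:Thu 1916:Tue✓ 1920:Sun 1924:Fri 1928:Wed 1932:Mon 1936:Sat 1940:Thu 1944:Tue✓ 1948:Sun 1952:Fri 1956:Wed 1960:Mon 1964:Sat 1968:Thu 1972:Tue✓ 1976:Sun 1980:Fri 1984:Wed 1988:Mon 1992:Sat 1996:Thu
Tuesday: 1916, 1944, 1972 → 3.

3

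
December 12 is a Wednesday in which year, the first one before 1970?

From one year to the next, a fixed date's weekday advances by 1, or by 2 when a Feb 29 lies between the two dates.
1970: December 12 is Saturday.
1969: Friday (−1)
1968: Thursday (−1)
1967: Tuesday (−2)
1966: Monday (−1)
1965: Sunday (−1)
1964: Saturday (−1)
1963: Thursday (−2)
1962: Wednesday (−1)
December 12 falls on a Wednesday in 1962.

1962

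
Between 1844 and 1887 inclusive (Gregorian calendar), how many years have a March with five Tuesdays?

March has 31 days; it has five Tuesdays when Tuesday falls among the first (month-length − 28) days — i.e. when March 1 is one of Tuesday/Monday/Sunday.
March 1 by year: 1844:Fri 1845:Sat 1846:Sun✓ 1847:Mon✓ 1848:Wed 1849:Thu 1850:Fri 1851:Sat 1852:Mon✓ 1853:Tue✓ 1854:Wed 1855:Thu 1856:Sat 1857:Sun✓ 1858:Mon✓ …(14 more)… 1873:Sat 1874:Sun✓ 1875:Mon✓ 1876:Wed 1877:Thu 1878:Fri 1879:Sat 1880:Mon✓ 1881:Tue✓ 1882:Wed 1883:Thu 1884:Sat 1885:Sun✓ 1886:Mon✓ 1887:Tue✓
Years with five Tuesdays: 1846, 1847, 1852, 1853, 1857, 1858, 1859, 1863, 1864, 1868, 1869, 1870, 1874, 1875, 1880, 1881, 1885, 1886, 1887 → 19.

19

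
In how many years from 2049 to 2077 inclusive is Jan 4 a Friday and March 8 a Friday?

Check each year's weekday for Jan 4 and March 8:
  2049: Mon/Mon  2050: Tue/Tue  2051: Wed/Wed  2052: Thu/Fri  2053: Sat/Sat  2054: Sun/Sun  2055: Mon/Mon  2056: Tue/Wed  2057: Thu/Thu  2058: Fri/Fri ✓  2059: Sat/Sat  2060: Sun/Mon  2061: Tue/Tue  2062: Wed/Wed  2063: Thu/Thu  2064: Fri/Sat  2065: Sun/Sun  2066: Mon/Mon  2067: Tue/Tue  2068: Wed/Thu  2069: Fri/Fri ✓  2070: Sat/Sat  2071: Sun/Sun  2072: Mon/Tue  2073: Wed/Wed  2074: Thu/Thu  2075: Fri/Fri ✓  2076: Sat/Sun  2077: Mon/Mon
Both conditions hold in: 2058, 2069, 2075 — 3.

3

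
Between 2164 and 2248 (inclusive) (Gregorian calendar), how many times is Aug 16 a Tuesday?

12

Track Aug 16's weekday year by year (advancing +1, or +2 across a Feb 29):
  2164: Thu  2165: Fri (+1)  2166: Sat (+1)  2167: Sun (+1)  2168: Tue (+2) ✓
  2169: Wed (+1)  2170: Thu (+1)  2171: Fri (+1)  2172: Sun (+2)  2173: Mon (+1)
  2174: Tue (+1) ✓  2175: Wed (+1)  2176: Fri (+2)  2177: Sat (+1)  … (57 more years) …
  2235: Sun (+1)  2236: Tue (+2) ✓  2237: Wed (+1)  2238: Thu (+1)  2239: Fri (+1)
  2240: Sun (+2)  2241: Mon (+1)  2242: Tue (+1) ✓  2243: Wed (+1)  2244: Fri (+2)
  2245: Sat (+1)  2246: Sun (+1)  2247: Mon (+1)  2248: Wed (+2)
Tuesday years: 2168, 2174, 2185, 2191, 2196, 2203, 2208, 2214, 2225, 2231, 2236, 2242 — 12 in total.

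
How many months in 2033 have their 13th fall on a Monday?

1

Check the 13th of each month of 2033: Jan 13: Thu, Feb 13: Sun, Mar 13: Sun, Apr 13: Wed, May 13: Fri, Jun 13: Mon, Jul 13: Wed, Aug 13: Sat, Sep 13: Tue, Oct 13: Thu, Nov 13: Sun, Dec 13: Tue.
Monday occurs in June — 1 month.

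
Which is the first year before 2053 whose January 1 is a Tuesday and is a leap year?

2036

Jan 1 advances by 2 weekdays after a leap year and by 1 after a common year.
2053: Jan 1 is Wednesday.
2052: Monday (leap)
2051: Sunday
2050: Saturday
2049: Friday
2048: Wednesday (leap)
2047: Tuesday
2046: Monday
2045: Sunday
2044: Friday (leap)
2043: Thursday
2042: Wednesday
2041: Tuesday
2040: Sunday (leap)
2039: Saturday
2038: Friday
2037: Thursday
2036: Tuesday (leap)
2036 begins on a Tuesday and is a leap year.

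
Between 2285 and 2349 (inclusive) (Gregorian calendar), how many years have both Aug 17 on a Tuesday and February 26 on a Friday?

7

Check each year's weekday for Aug 17 and February 26:
  2285: Mon/Thu  2286: Tue/Fri ✓  2287: Wed/Sat  2288: Fri/Sun  2289: Sat/Tue  2290: Sun/Wed  2291: Mon/Thu  2292: Wed/Fri  2293: Thu/Sun  2294: Fri/Mon  2295: Sat/Tue  2296: Mon/Wed  2297: Tue/Fri ✓  2298: Wed/Sat  …(37 more)…  2336: Mon/Wed  2337: Tue/Fri ✓  2338: Wed/Sat  2339: Thu/Sun  2340: Sat/Mon  2341: Sun/Wed  2342: Mon/Thu  2343: Tue/Fri ✓  2344: Thu/Sat  2345: Fri/Mon  2346: Sat/Tue  2347: Sun/Wed  2348: Tue/Thu  2349: Wed/Sat
Both conditions hold in: 2286, 2297, 2309, 2315, 2326, 2337, 2343 — 7.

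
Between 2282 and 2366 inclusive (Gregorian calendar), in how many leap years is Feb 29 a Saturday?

Leap years in 2282–2366: 20 of them.
Feb 29 weekday advances by 5 (mod 7) from one leap year to the next four years later (or differs when a century non-leap intervenes).
Leap-day weekdays: 2284:Fri 2288:Wed 2292:Mon 2296:Sat✓ 2304:Mon 2308:Sat✓ 2312:Thu 2316:Tue 2320:Sun 2324:Fri 2328:Wed 2332:Mon 2336:Sat✓ 2340:Thu 2344:Tue 2348:Sun 2352:Fri 2356:Wed 2360:Mon 2364:Sat✓
Saturday: 2296, 2308, 2336, 2364 → 4.

4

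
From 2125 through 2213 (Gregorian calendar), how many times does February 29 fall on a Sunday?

3

Leap years in 2125–2213: 21 of them.
Feb 29 weekday advances by 5 (mod 7) from one leap year to the next four years later (or differs when a century non-leap intervenes).
Leap-day weekdays: 2128:Sun✓ 2132:Fri 2136:Wed 2140:Mon 2144:Sat 2148:Thu 2152:Tue 2156:Sun✓ 2160:Fri 2164:Wed 2168:Mon 2172:Sat 2176:Thu 2180:Tue 2184:Sun✓ 2188:Fri 2192:Wed 2196:Mon 2204:Wed 2208:Mon 2212:Sat
Sunday: 2128, 2156, 2184 → 3.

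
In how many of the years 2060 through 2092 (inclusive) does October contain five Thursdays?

13

October has 31 days; it has five Thursdays when Thursday falls among the first (month-length − 28) days — i.e. when October 1 is one of Thursday/Wednesday/Tuesday.
October 1 by year: 2060:Fri 2061:Sat 2062:Sun 2063:Mon 2064:Wed✓ 2065:Thu✓ 2066:Fri 2067:Sat 2068:Mon 2069:Tue✓ 2070:Wed✓ 2071:Thu✓ 2072:Sat 2073:Sun 2074:Mon …(3 more)… 2078:Sat 2079:Sun 2080:Tue✓ 2081:Wed✓ 2082:Thu✓ 2083:Fri 2084:Sun 2085:Mon 2086:Tue✓ 2087:Wed✓ 2088:Fri 2089:Sat 2090:Sun 2091:Mon 2092:Wed✓
Years with five Thursdays: 2064, 2065, 2069, 2070, 2071, 2075, 2076, 2080, 2081, 2082, 2086, 2087, 2092 → 13.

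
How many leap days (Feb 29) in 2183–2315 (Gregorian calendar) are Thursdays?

Leap years in 2183–2315: 31 of them.
Feb 29 weekday advances by 5 (mod 7) from one leap year to the next four years later (or differs when a century non-leap intervenes).
Leap-day weekdays: 2184:Sun 2188:Fri 2192:Wed 2196:Mon 2204:Wed 2208:Mon 2212:Sat 2216:Thu✓ 2220:Tue 2224:Sun 2228:Fri 2232:Wed 2236:Mon …(5 more)… 2260:Wed 2264:Mon 2268:Sat 2272:Thu✓ 2276:Tue 2280:Sun 2284:Fri 2288:Wed 2292:Mon 2296:Sat 2304:Mon 2308:Sat 2312:Thu✓
Thursday: 2216, 2244, 2272, 2312 → 4.

4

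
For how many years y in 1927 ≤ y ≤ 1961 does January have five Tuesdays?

15

January has 31 days; it has five Tuesdays when Tuesday falls among the first (month-length − 28) days — i.e. when January 1 is one of Tuesday/Monday/Sunday.
January 1 by year: 1927:Sat 1928:Sun✓ 1929:Tue✓ 1930:Wed 1931:Thu 1932:Fri 1933:Sun✓ 1934:Mon✓ 1935:Tue✓ 1936:Wed 1937:Fri 1938:Sat 1939:Sun✓ 1940:Mon✓ 1941:Wed …(5 more)… 1947:Wed 1948:Thu 1949:Sat 1950:Sun✓ 1951:Mon✓ 1952:Tue✓ 1953:Thu 1954:Fri 1955:Sat 1956:Sun✓ 1957:Tue✓ 1958:Wed 1959:Thu 1960:Fri 1961:Sun✓
Years with five Tuesdays: 1928, 1929, 1933, 1934, 1935, 1939, 1940, 1945, 1946, 1950, 1951, 1952, 1956, 1957, 1961 → 15.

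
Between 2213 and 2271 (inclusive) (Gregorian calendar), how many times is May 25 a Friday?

8

Track May 25's weekday year by year (advancing +1, or +2 across a Feb 29):
  2213: Tue  2214: Wed (+1)  2215: Thu (+1)  2216: Sat (+2)  2217: Sun (+1)
  2218: Mon (+1)  2219: Tue (+1)  2220: Thu (+2)  2221: Fri (+1) ✓  2222: Sat (+1)
  2223: Sun (+1)  2224: Tue (+2)  2225: Wed (+1)  2226: Thu (+1)  … (31 more years) …
  2258: Tue (+1)  2259: Wed (+1)  2260: Fri (+2) ✓  2261: Sat (+1)  2262: Sun (+1)
  2263: Mon (+1)  2264: Wed (+2)  2265: Thu (+1)  2266: Fri (+1) ✓  2267: Sat (+1)
  2268: Mon (+2)  2269: Tue (+1)  2270: Wed (+1)  2271: Thu (+1)
Friday years: 2221, 2227, 2232, 2238, 2249, 2255, 2260, 2266 — 8 in total.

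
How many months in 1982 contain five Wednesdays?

4

A month of length L has five Wednesdays iff its first Wednesday is on day ≤ L−28 (so day 1–3 in a 31-day month, 1–2 in a 30-day month, day 1 in a leap February).
Checking each month of 1982: Jan starts Fri (31d); Feb starts Mon (28d); Mar starts Mon (31d) ✓; Apr starts Thu (30d); May starts Sat (31d); Jun starts Tue (30d) ✓; Jul starts Thu (31d); Aug starts Sun (31d); Sep starts Wed (30d) ✓; Oct starts Fri (31d); Nov starts Mon (30d); Dec starts Wed (31d) ✓.
Five-Wednesday months: March, June, September, December → 4.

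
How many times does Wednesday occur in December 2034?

December 2034 has 31 days and begins on Friday.
The first Wednesday is December 6.
Wednesdays fall on 6, 13, 20, 27 — that's 4.

4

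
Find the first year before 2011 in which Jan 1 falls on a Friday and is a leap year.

Jan 1 advances by 2 weekdays after a leap year and by 1 after a common year.
2011: Jan 1 is Saturday.
2010: Friday
2009: Thursday
2008: Tuesday (leap)
2007: Monday
2006: Sunday
2005: Saturday
2004: Thursday (leap)
2003: Wednesday
2002: Tuesday
2001: Monday
2000: Saturday (leap)
1999: Friday
1998: Thursday
1997: Wednesday
1996: Monday (leap)
1995: Sunday
1994: Saturday
1993: Friday
1992: Wednesday (leap)
1991: Tuesday
1990: Monday
1989: Sunday
1988: Friday (leap)
1988 begins on a Friday and is a leap year.

1988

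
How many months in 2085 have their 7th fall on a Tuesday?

1

Check the 7th of each month of 2085: Jan 7: Sun, Feb 7: Wed, Mar 7: Wed, Apr 7: Sat, May 7: Mon, Jun 7: Thu, Jul 7: Sat, Aug 7: Tue, Sep 7: Fri, Oct 7: Sun, Nov 7: Wed, Dec 7: Fri.
Tuesday occurs in August — 1 month.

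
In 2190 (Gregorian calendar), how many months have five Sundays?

4

A month of length L has five Sundays iff its first Sunday is on day ≤ L−28 (so day 1–3 in a 31-day month, 1–2 in a 30-day month, day 1 in a leap February).
Checking each month of 2190: Jan starts Fri (31d) ✓; Feb starts Mon (28d); Mar starts Mon (31d); Apr starts Thu (30d); May starts Sat (31d) ✓; Jun starts Tue (30d); Jul starts Thu (31d); Aug starts Sun (31d) ✓; Sep starts Wed (30d); Oct starts Fri (31d) ✓; Nov starts Mon (30d); Dec starts Wed (31d).
Five-Sunday months: January, May, August, October → 4.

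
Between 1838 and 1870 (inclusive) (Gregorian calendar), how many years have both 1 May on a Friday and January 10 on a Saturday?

3

Check each year's weekday for 1 May and January 10:
  1838: Tue/Wed  1839: Wed/Thu  1840: Fri/Fri  1841: Sat/Sun  1842: Sun/Mon  1843: Mon/Tue  1844: Wed/Wed  1845: Thu/Fri  1846: Fri/Sat ✓  1847: Sat/Sun  1848: Mon/Mon  1849: Tue/Wed  1850: Wed/Thu  1851: Thu/Fri  …(5 more)…  1857: Fri/Sat ✓  1858: Sat/Sun  1859: Sun/Mon  1860: Tue/Tue  1861: Wed/Thu  1862: Thu/Fri  1863: Fri/Sat ✓  1864: Sun/Sun  1865: Mon/Tue  1866: Tue/Wed  1867: Wed/Thu  1868: Fri/Fri  1869: Sat/Sun  1870: Sun/Mon
Both conditions hold in: 1846, 1857, 1863 — 3.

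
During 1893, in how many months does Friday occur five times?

A month of length L has five Fridays iff its first Friday is on day ≤ L−28 (so day 1–3 in a 31-day month, 1–2 in a 30-day month, day 1 in a leap February).
Checking each month of 1893: Jan starts Sun (31d); Feb starts Wed (28d); Mar starts Wed (31d) ✓; Apr starts Sat (30d); May starts Mon (31d); Jun starts Thu (30d) ✓; Jul starts Sat (31d); Aug starts Tue (31d); Sep starts Fri (30d) ✓; Oct starts Sun (31d); Nov starts Wed (30d); Dec starts Fri (31d) ✓.
Five-Friday months: March, June, September, December → 4.

4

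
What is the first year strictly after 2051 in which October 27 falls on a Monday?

From one year to the next, a fixed date's weekday advances by 1, or by 2 when a Feb 29 lies between the two dates.
2051: October 27 is Friday.
2052: Sunday (+2)
2053: Monday (+1)
October 27 falls on a Monday in 2053.

2053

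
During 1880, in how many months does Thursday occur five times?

A month of length L has five Thursdays iff its first Thursday is on day ≤ L−28 (so day 1–3 in a 31-day month, 1–2 in a 30-day month, day 1 in a leap February).
Checking each month of 1880: Jan starts Thu (31d) ✓; Feb starts Sun (29d); Mar starts Mon (31d); Apr starts Thu (30d) ✓; May starts Sat (31d); Jun starts Tue (30d); Jul starts Thu (31d) ✓; Aug starts Sun (31d); Sep starts Wed (30d) ✓; Oct starts Fri (31d); Nov starts Mon (30d); Dec starts Wed (31d) ✓.
Five-Thursday months: January, April, July, September, December → 5.

5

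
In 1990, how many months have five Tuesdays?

4

A month of length L has five Tuesdays iff its first Tuesday is on day ≤ L−28 (so day 1–3 in a 31-day month, 1–2 in a 30-day month, day 1 in a leap February).
Checking each month of 1990: Jan starts Mon (31d) ✓; Feb starts Thu (28d); Mar starts Thu (31d); Apr starts Sun (30d); May starts Tue (31d) ✓; Jun starts Fri (30d); Jul starts Sun (31d) ✓; Aug starts Wed (31d); Sep starts Sat (30d); Oct starts Mon (31d) ✓; Nov starts Thu (30d); Dec starts Sat (31d).
Five-Tuesday months: January, May, July, October → 4.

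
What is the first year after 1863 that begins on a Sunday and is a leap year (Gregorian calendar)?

Jan 1 advances by 2 weekdays after a leap year and by 1 after a common year.
1863: Jan 1 is Thursday.
1864: Friday (leap)
1865: Sunday
1866: Monday
1867: Tuesday
1868: Wednesday (leap)
1869: Friday
1870: Saturday
1871: Sunday
1872: Monday (leap)
1873: Wednesday
1874: Thursday
1875: Friday
1876: Saturday (leap)
1877: Monday
1878: Tuesday
1879: Wednesday
1880: Thursday (leap)
1881: Saturday
1882: Sunday
1883: Monday
1884: Tuesday (leap)
1885: Thursday
1886: Friday
1887: Saturday
1888: Sunday (leap)
1888 begins on a Sunday and is a leap year.

1888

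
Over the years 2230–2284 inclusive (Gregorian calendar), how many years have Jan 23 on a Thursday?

Track Jan 23's weekday year by year (advancing +1, or +2 across a Feb 29):
  2230: Sat  2231: Sun (+1)  2232: Mon (+1)  2233: Wed (+2)  2234: Thu (+1) ✓
  2235: Fri (+1)  2236: Sat (+1)  2237: Mon (+2)  2238: Tue (+1)  2239: Wed (+1)
  2240: Thu (+1) ✓  2241: Sat (+2)  2242: Sun (+1)  2243: Mon (+1)  … (27 more years) …
  2271: Mon (+1)  2272: Tue (+1)  2273: Thu (+2) ✓  2274: Fri (+1)  2275: Sat (+1)
  2276: Sun (+1)  2277: Tue (+2)  2278: Wed (+1)  2279: Thu (+1) ✓  2280: Fri (+1)
  2281: Sun (+2)  2282: Mon (+1)  2283: Tue (+1)  2284: Wed (+1)
Thursday years: 2234, 2240, 2245, 2251, 2262, 2268, 2273, 2279 — 8 in total.

8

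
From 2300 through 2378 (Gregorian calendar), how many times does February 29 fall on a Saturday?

Leap years in 2300–2378: 19 of them.
Feb 29 weekday advances by 5 (mod 7) from one leap year to the next four years later (or differs when a century non-leap intervenes).
Leap-day weekdays: 2304:Mon 2308:Sat✓ 2312:Thu 2316:Tue 2320:Sun 2324:Fri 2328:Wed 2332:Mon 2336:Sat✓ 2340:Thu 2344:Tue 2348:Sun 2352:Fri 2356:Wed 2360:Mon 2364:Sat✓ 2368:Thu 2372:Tue 2376:Sun
Saturday: 2308, 2336, 2364 → 3.

3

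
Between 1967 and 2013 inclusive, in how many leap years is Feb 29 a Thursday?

2

Leap years in 1967–2013: 12 of them.
Feb 29 weekday advances by 5 (mod 7) from one leap year to the next four years later (or differs when a century non-leap intervenes).
Leap-day weekdays: 1968:Thu✓ 1972:Tue 1976:Sun 1980:Fri 1984:Wed 1988:Mon 1992:Sat 1996:Thu✓ 2000:Tue 2004:Sun 2008:Fri 2012:Wed
Thursday: 1968, 1996 → 2.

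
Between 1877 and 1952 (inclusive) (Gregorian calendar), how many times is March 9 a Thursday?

Track March 9's weekday year by year (advancing +1, or +2 across a Feb 29):
  1877: Fri  1878: Sat (+1)  1879: Sun (+1)  1880: Tue (+2)  1881: Wed (+1)
  1882: Thu (+1) ✓  1883: Fri (+1)  1884: Sun (+2)  1885: Mon (+1)  1886: Tue (+1)
  1887: Wed (+1)  1888: Fri (+2)  1889: Sat (+1)  1890: Sun (+1)  … (48 more years) …
  1939: Thu (+1) ✓  1940: Sat (+2)  1941: Sun (+1)  1942: Mon (+1)  1943: Tue (+1)
  1944: Thu (+2) ✓  1945: Fri (+1)  1946: Sat (+1)  1947: Sun (+1)  1948: Tue (+2)
  1949: Wed (+1)  1950: Thu (+1) ✓  1951: Fri (+1)  1952: Sun (+2)
Thursday years: 1882, 1893, 1899, 1905, 1911, 1916, 1922, 1933, 1939, 1944, 1950 — 11 in total.

11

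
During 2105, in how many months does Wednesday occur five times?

A month of length L has five Wednesdays iff its first Wednesday is on day ≤ L−28 (so day 1–3 in a 31-day month, 1–2 in a 30-day month, day 1 in a leap February).
Checking each month of 2105: Jan starts Thu (31d); Feb starts Sun (28d); Mar starts Sun (31d); Apr starts Wed (30d) ✓; May starts Fri (31d); Jun starts Mon (30d); Jul starts Wed (31d) ✓; Aug starts Sat (31d); Sep starts Tue (30d) ✓; Oct starts Thu (31d); Nov starts Sun (30d); Dec starts Tue (31d) ✓.
Five-Wednesday months: April, July, September, December → 4.

4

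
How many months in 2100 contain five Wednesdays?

4

A month of length L has five Wednesdays iff its first Wednesday is on day ≤ L−28 (so day 1–3 in a 31-day month, 1–2 in a 30-day month, day 1 in a leap February).
Checking each month of 2100: Jan starts Fri (31d); Feb starts Mon (28d); Mar starts Mon (31d) ✓; Apr starts Thu (30d); May starts Sat (31d); Jun starts Tue (30d) ✓; Jul starts Thu (31d); Aug starts Sun (31d); Sep starts Wed (30d) ✓; Oct starts Fri (31d); Nov starts Mon (30d); Dec starts Wed (31d) ✓.
Five-Wednesday months: March, June, September, December → 4.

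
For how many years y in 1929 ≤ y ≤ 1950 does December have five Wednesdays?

December has 31 days; it has five Wednesdays when Wednesday falls among the first (month-length − 28) days — i.e. when December 1 is one of Wednesday/Tuesday/Monday.
December 1 by year: 1929:Sun 1930:Mon✓ 1931:Tue✓ 1932:Thu 1933:Fri 1934:Sat 1935:Sun 1936:Tue✓ 1937:Wed✓ 1938:Thu 1939:Fri 1940:Sun 1941:Mon✓ 1942:Tue✓ 1943:Wed✓ 1944:Fri 1945:Sat 1946:Sun 1947:Mon✓ 1948:Wed✓ 1949:Thu 1950:Fri
Years with five Wednesdays: 1930, 1931, 1936, 1937, 1941, 1942, 1943, 1947, 1948 → 9.

9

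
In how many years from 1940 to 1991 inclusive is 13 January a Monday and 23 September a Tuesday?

6

Check each year's weekday for 13 January and 23 September:
  1940: Sat/Mon  1941: Mon/Tue ✓  1942: Tue/Wed  1943: Wed/Thu  1944: Thu/Sat  1945: Sat/Sun  1946: Sun/Mon  1947: Mon/Tue ✓  1948: Tue/Thu  1949: Thu/Fri  1950: Fri/Sat  1951: Sat/Sun  1952: Sun/Tue  1953: Tue/Wed  …(24 more)…  1978: Fri/Sat  1979: Sat/Sun  1980: Sun/Tue  1981: Tue/Wed  1982: Wed/Thu  1983: Thu/Fri  1984: Fri/Sun  1985: Sun/Mon  1986: Mon/Tue ✓  1987: Tue/Wed  1988: Wed/Fri  1989: Fri/Sat  1990: Sat/Sun  1991: Sun/Mon
Both conditions hold in: 1941, 1947, 1958, 1969, 1975, 1986 — 6.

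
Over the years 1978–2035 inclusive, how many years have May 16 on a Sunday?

Track May 16's weekday year by year (advancing +1, or +2 across a Feb 29):
  1978: Tue  1979: Wed (+1)  1980: Fri (+2)  1981: Sat (+1)  1982: Sun (+1) ✓
  1983: Mon (+1)  1984: Wed (+2)  1985: Thu (+1)  1986: Fri (+1)  1987: Sat (+1)
  1988: Mon (+2)  1989: Tue (+1)  1990: Wed (+1)  1991: Thu (+1)  … (30 more years) …
  2022: Mon (+1)  2023: Tue (+1)  2024: Thu (+2)  2025: Fri (+1)  2026: Sat (+1)
  2027: Sun (+1) ✓  2028: Tue (+2)  2029: Wed (+1)  2030: Thu (+1)  2031: Fri (+1)
  2032: Sun (+2) ✓  2033: Mon (+1)  2034: Tue (+1)  2035: Wed (+1)
Sunday years: 1982, 1993, 1999, 2004, 2010, 2021, 2027, 2032 — 8 in total.

8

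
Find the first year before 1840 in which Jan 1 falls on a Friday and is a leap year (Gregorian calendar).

1836

Jan 1 advances by 2 weekdays after a leap year and by 1 after a common year.
1840: Jan 1 is Wednesday (leap).
1839: Tuesday
1838: Monday
1837: Sunday
1836: Friday (leap)
1836 begins on a Friday and is a leap year.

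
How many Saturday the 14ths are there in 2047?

2

Check the 14th of each month of 2047: Jan 14: Mon, Feb 14: Thu, Mar 14: Thu, Apr 14: Sun, May 14: Tue, Jun 14: Fri, Jul 14: Sun, Aug 14: Wed, Sep 14: Sat, Oct 14: Mon, Nov 14: Thu, Dec 14: Sat.
Saturday occurs in September, December — 2 months.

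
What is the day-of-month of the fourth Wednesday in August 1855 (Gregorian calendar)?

22

August 1, 1855 is a Wednesday, so the first Wednesday is the 1st.
The fourth Wednesday is 1 + 21 = 22.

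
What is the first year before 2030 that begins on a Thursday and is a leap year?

Jan 1 advances by 2 weekdays after a leap year and by 1 after a common year.
2030: Jan 1 is Tuesday.
2029: Monday
2028: Saturday (leap)
2027: Friday
2026: Thursday
2025: Wednesday
2024: Monday (leap)
2023: Sunday
2022: Saturday
2021: Friday
2020: Wednesday (leap)
2019: Tuesday
2018: Monday
2017: Sunday
2016: Friday (leap)
2015: Thursday
2014: Wednesday
2013: Tuesday
2012: Sunday (leap)
2011: Saturday
2010: Friday
2009: Thursday
2008: Tuesday (leap)
2007: Monday
2006: Sunday
2005: Saturday
2004: Thursday (leap)
2004 begins on a Thursday and is a leap year.

2004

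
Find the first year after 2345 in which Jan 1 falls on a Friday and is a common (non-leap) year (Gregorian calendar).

Jan 1 advances by 2 weekdays after a leap year and by 1 after a common year.
2345: Jan 1 is Monday.
2346: Tuesday
2347: Wednesday
2348: Thursday (leap)
2349: Saturday
2350: Sunday
2351: Monday
2352: Tuesday (leap)
2353: Thursday
2354: Friday
2354 begins on a Friday and is a common year.

2354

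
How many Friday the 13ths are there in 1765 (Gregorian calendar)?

Check the 13th of each month of 1765: Jan 13: Sun, Feb 13: Wed, Mar 13: Wed, Apr 13: Sat, May 13: Mon, Jun 13: Thu, Jul 13: Sat, Aug 13: Tue, Sep 13: Fri, Oct 13: Sun, Nov 13: Wed, Dec 13: Fri.
Friday occurs in September, December — 2 months.

2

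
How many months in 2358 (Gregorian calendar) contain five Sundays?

A month of length L has five Sundays iff its first Sunday is on day ≤ L−28 (so day 1–3 in a 31-day month, 1–2 in a 30-day month, day 1 in a leap February).
Checking each month of 2358: Jan starts Wed (31d); Feb starts Sat (28d); Mar starts Sat (31d) ✓; Apr starts Tue (30d); May starts Thu (31d); Jun starts Sun (30d) ✓; Jul starts Tue (31d); Aug starts Fri (31d) ✓; Sep starts Mon (30d); Oct starts Wed (31d); Nov starts Sat (30d) ✓; Dec starts Mon (31d).
Five-Sunday months: March, June, August, November → 4.

4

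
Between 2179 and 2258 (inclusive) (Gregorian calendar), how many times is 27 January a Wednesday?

12

Track 27 January's weekday year by year (advancing +1, or +2 across a Feb 29):
  2179: Wed ✓  2180: Thu (+1)  2181: Sat (+2)  2182: Sun (+1)  2183: Mon (+1)
  2184: Tue (+1)  2185: Thu (+2)  2186: Fri (+1)  2187: Sat (+1)  2188: Sun (+1)
  2189: Tue (+2)  2190: Wed (+1) ✓  2191: Thu (+1)  2192: Fri (+1)  … (52 more years) …
  2245: Mon (+2)  2246: Tue (+1)  2247: Wed (+1) ✓  2248: Thu (+1)  2249: Sat (+2)
  2250: Sun (+1)  2251: Mon (+1)  2252: Tue (+1)  2253: Thu (+2)  2254: Fri (+1)
  2255: Sat (+1)  2256: Sun (+1)  2257: Tue (+2)  2258: Wed (+1) ✓
Wednesday years: 2179, 2190, 2196, 2202, 2208, 2213, 2219, 2230, 2236, 2241, 2247, 2258 — 12 in total.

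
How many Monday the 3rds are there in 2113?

2

Check the 3rd of each month of 2113: Jan 3: Tue, Feb 3: Fri, Mar 3: Fri, Apr 3: Mon, May 3: Wed, Jun 3: Sat, Jul 3: Mon, Aug 3: Thu, Sep 3: Sun, Oct 3: Tue, Nov 3: Fri, Dec 3: Sun.
Monday occurs in April, July — 2 months.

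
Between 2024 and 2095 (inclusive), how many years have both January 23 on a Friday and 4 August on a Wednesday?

Check each year's weekday for January 23 and 4 August:
  2024: Tue/Sun  2025: Thu/Mon  2026: Fri/Tue  2027: Sat/Wed  2028: Sun/Fri  2029: Tue/Sat  2030: Wed/Sun  2031: Thu/Mon  2032: Fri/Wed ✓  2033: Sun/Thu  2034: Mon/Fri  2035: Tue/Sat  2036: Wed/Mon  2037: Fri/Tue  …(44 more)…  2082: Fri/Tue  2083: Sat/Wed  2084: Sun/Fri  2085: Tue/Sat  2086: Wed/Sun  2087: Thu/Mon  2088: Fri/Wed ✓  2089: Sun/Thu  2090: Mon/Fri  2091: Tue/Sat  2092: Wed/Mon  2093: Fri/Tue  2094: Sat/Wed  2095: Sun/Thu
Both conditions hold in: 2032, 2060, 2088 — 3.

3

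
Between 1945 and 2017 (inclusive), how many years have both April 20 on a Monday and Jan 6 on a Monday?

2

Check each year's weekday for April 20 and Jan 6:
  1945: Fri/Sat  1946: Sat/Sun  1947: Sun/Mon  1948: Tue/Tue  1949: Wed/Thu  1950: Thu/Fri  1951: Fri/Sat  1952: Sun/Sun  1953: Mon/Tue  1954: Tue/Wed  1955: Wed/Thu  1956: Fri/Fri  1957: Sat/Sun  1958: Sun/Mon  …(45 more)…  2004: Tue/Tue  2005: Wed/Thu  2006: Thu/Fri  2007: Fri/Sat  2008: Sun/Sun  2009: Mon/Tue  2010: Tue/Wed  2011: Wed/Thu  2012: Fri/Fri  2013: Sat/Sun  2014: Sun/Mon  2015: Mon/Tue  2016: Wed/Wed  2017: Thu/Fri
Both conditions hold in: 1964, 1992 — 2.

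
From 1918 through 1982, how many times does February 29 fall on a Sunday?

3

Leap years in 1918–1982: 16 of them.
Feb 29 weekday advances by 5 (mod 7) from one leap year to the next four years later (or differs when a century non-leap intervenes).
Leap-day weekdays: 1920:Sun✓ 1924:Fri 1928:Wed 1932:Mon 1936:Sat 1940:Thu 1944:Tue 1948:Sun✓ 1952:Fri 1956:Wed 1960:Mon 1964:Sat 1968:Thu 1972:Tue 1976:Sun✓ 1980:Fri
Sunday: 1920, 1948, 1976 → 3.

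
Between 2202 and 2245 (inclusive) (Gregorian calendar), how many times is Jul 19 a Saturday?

6

Track Jul 19's weekday year by year (advancing +1, or +2 across a Feb 29):
  2202: Mon  2203: Tue (+1)  2204: Thu (+2)  2205: Fri (+1)  2206: Sat (+1) ✓
  2207: Sun (+1)  2208: Tue (+2)  2209: Wed (+1)  2210: Thu (+1)  2211: Fri (+1)
  2212: Sun (+2)  2213: Mon (+1)  2214: Tue (+1)  2215: Wed (+1)  … (16 more years) …
  2232: Thu (+2)  2233: Fri (+1)  2234: Sat (+1) ✓  2235: Sun (+1)  2236: Tue (+2)
  2237: Wed (+1)  2238: Thu (+1)  2239: Fri (+1)  2240: Sun (+2)  2241: Mon (+1)
  2242: Tue (+1)  2243: Wed (+1)  2244: Fri (+2)  2245: Sat (+1) ✓
Saturday years: 2206, 2217, 2223, 2228, 2234, 2245 — 6 in total.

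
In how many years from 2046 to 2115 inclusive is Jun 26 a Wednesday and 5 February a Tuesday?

Check each year's weekday for Jun 26 and 5 February:
  2046: Tue/Mon  2047: Wed/Tue ✓  2048: Fri/Wed  2049: Sat/Fri  2050: Sun/Sat  2051: Mon/Sun  2052: Wed/Mon  2053: Thu/Wed  2054: Fri/Thu  2055: Sat/Fri  2056: Mon/Sat  2057: Tue/Mon  2058: Wed/Tue ✓  2059: Thu/Wed  …(42 more)…  2102: Mon/Sun  2103: Tue/Mon  2104: Thu/Tue  2105: Fri/Thu  2106: Sat/Fri  2107: Sun/Sat  2108: Tue/Sun  2109: Wed/Tue ✓  2110: Thu/Wed  2111: Fri/Thu  2112: Sun/Fri  2113: Mon/Sun  2114: Tue/Mon  2115: Wed/Tue ✓
Both conditions hold in: 2047, 2058, 2069, 2075, 2086, 2097, 2109, 2115 — 8.

8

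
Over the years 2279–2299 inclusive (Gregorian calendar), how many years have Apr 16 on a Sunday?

3

Track Apr 16's weekday year by year (advancing +1, or +2 across a Feb 29):
  2279: Wed  2280: Fri (+2)  2281: Sat (+1)  2282: Sun (+1) ✓  2283: Mon (+1)
  2284: Wed (+2)  2285: Thu (+1)  2286: Fri (+1)  2287: Sat (+1)  2288: Mon (+2)
  2289: Tue (+1)  2290: Wed (+1)  2291: Thu (+1)  2292: Sat (+2)  2293: Sun (+1) ✓
  2294: Mon (+1)  2295: Tue (+1)  2296: Thu (+2)  2297: Fri (+1)  2298: Sat (+1)
  2299: Sun (+1) ✓
Sunday years: 2282, 2293, 2299 — 3 in total.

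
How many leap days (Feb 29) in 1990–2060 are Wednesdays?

2

Leap years in 1990–2060: 18 of them.
Feb 29 weekday advances by 5 (mod 7) from one leap year to the next four years later (or differs when a century non-leap intervenes).
Leap-day weekdays: 1992:Sat 1996:Thu 2000:Tue 2004:Sun 2008:Fri 2012:Wed✓ 2016:Mon 2020:Sat 2024:Thu 2028:Tue 2032:Sun 2036:Fri 2040:Wed✓ 2044:Mon 2048:Sat 2052:Thu 2056:Tue 2060:Sun
Wednesday: 2012, 2040 → 2.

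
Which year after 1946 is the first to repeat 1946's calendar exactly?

1957

Two years share a calendar iff Jan 1 falls on the same weekday and both are leap or both are common. 1946: Jan 1 is Tuesday, common year.
1947: Jan 1 Wednesday, common
1948: Jan 1 Thursday, leap
1949: Jan 1 Saturday, common
1950: Jan 1 Sunday, common
1951: Jan 1 Monday, common
1952: Jan 1 Tuesday, leap
1953: Jan 1 Thursday, common
1954: Jan 1 Friday, common
1955: Jan 1 Saturday, common
1956: Jan 1 Sunday, leap
1957: Jan 1 Tuesday, common
1957 matches on both conditions.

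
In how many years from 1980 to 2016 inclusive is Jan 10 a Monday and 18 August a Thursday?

4

Check each year's weekday for Jan 10 and 18 August:
  1980: Thu/Mon  1981: Sat/Tue  1982: Sun/Wed  1983: Mon/Thu ✓  1984: Tue/Sat  1985: Thu/Sun  1986: Fri/Mon  1987: Sat/Tue  1988: Sun/Thu  1989: Tue/Fri  1990: Wed/Sat  1991: Thu/Sun  1992: Fri/Tue  1993: Sun/Wed  …(9 more)…  2003: Fri/Mon  2004: Sat/Wed  2005: Mon/Thu ✓  2006: Tue/Fri  2007: Wed/Sat  2008: Thu/Mon  2009: Sat/Tue  2010: Sun/Wed  2011: Mon/Thu ✓  2012: Tue/Sat  2013: Thu/Sun  2014: Fri/Mon  2015: Sat/Tue  2016: Sun/Thu
Both conditions hold in: 1983, 1994, 2005, 2011 — 4.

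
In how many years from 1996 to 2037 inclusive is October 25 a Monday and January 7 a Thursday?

Check each year's weekday for October 25 and January 7:
  1996: Fri/Sun  1997: Sat/Tue  1998: Sun/Wed  1999: Mon/Thu ✓  2000: Wed/Fri  2001: Thu/Sun  2002: Fri/Mon  2003: Sat/Tue  2004: Mon/Wed  2005: Tue/Fri  2006: Wed/Sat  2007: Thu/Sun  2008: Sat/Mon  2009: Sun/Wed  …(14 more)…  2024: Fri/Sun  2025: Sat/Tue  2026: Sun/Wed  2027: Mon/Thu ✓  2028: Wed/Fri  2029: Thu/Sun  2030: Fri/Mon  2031: Sat/Tue  2032: Mon/Wed  2033: Tue/Fri  2034: Wed/Sat  2035: Thu/Sun  2036: Sat/Mon  2037: Sun/Wed
Both conditions hold in: 1999, 2010, 2021, 2027 — 4.

4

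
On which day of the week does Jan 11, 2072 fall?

Monday

January 1, 2072 is a Friday.
January 11 is day 11 of the year, i.e. 10 days after Jan 1.
10 mod 7 = 3, so advance 3 weekdays from Friday: Monday.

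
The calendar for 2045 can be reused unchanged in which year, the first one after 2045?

2051

Two years share a calendar iff Jan 1 falls on the same weekday and both are leap or both are common. 2045: Jan 1 is Sunday, common year.
2046: Jan 1 Monday, common
2047: Jan 1 Tuesday, common
2048: Jan 1 Wednesday, leap
2049: Jan 1 Friday, common
2050: Jan 1 Saturday, common
2051: Jan 1 Sunday, common
2051 matches on both conditions.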